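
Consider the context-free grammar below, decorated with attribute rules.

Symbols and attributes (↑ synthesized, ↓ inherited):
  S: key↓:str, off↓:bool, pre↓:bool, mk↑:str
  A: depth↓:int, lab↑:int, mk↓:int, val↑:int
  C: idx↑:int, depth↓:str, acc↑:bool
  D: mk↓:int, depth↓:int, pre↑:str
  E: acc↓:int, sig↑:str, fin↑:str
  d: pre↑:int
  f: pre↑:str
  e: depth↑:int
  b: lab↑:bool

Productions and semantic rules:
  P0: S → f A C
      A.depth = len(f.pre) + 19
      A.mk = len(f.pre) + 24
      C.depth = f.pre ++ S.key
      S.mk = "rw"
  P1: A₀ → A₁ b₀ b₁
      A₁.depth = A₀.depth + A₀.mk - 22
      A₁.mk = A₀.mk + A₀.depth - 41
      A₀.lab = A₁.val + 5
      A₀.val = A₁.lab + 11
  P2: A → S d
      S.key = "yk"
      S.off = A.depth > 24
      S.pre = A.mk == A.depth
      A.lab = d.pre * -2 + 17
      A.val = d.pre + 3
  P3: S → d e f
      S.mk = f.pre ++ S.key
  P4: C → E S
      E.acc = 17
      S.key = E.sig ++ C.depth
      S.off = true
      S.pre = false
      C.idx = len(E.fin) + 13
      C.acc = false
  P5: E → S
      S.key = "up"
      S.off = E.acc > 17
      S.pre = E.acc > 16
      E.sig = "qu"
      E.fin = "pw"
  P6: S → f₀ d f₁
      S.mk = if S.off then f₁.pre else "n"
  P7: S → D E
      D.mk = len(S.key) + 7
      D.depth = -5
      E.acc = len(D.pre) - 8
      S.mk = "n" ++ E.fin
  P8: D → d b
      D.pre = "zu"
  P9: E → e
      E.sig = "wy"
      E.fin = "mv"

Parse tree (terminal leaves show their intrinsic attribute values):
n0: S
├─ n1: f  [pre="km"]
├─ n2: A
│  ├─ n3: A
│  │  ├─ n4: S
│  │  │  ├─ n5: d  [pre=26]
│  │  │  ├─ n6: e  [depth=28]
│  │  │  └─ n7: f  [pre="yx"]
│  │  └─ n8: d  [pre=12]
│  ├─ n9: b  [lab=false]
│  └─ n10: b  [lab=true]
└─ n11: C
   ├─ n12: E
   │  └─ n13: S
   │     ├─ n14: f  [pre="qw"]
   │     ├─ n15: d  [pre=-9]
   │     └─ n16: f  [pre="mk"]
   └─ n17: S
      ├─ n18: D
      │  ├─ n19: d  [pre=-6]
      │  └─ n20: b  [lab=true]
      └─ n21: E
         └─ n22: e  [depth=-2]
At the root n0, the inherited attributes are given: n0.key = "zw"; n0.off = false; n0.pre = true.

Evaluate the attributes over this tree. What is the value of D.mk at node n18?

1. n0.key = "zw"  [given at root]
2. n0.off = false  [given at root]
3. n0.pre = true  [given at root]
4. n1.pre = "km"  [terminal]
5. n2.depth = 21  [len(f.pre) + 19]
6. n2.mk = 26  [len(f.pre) + 24]
7. n3.depth = 25  [A₀.depth + A₀.mk - 22]
8. n3.mk = 6  [A₀.mk + A₀.depth - 41]
9. n4.key = "yk"  ["yk"]
10. n4.off = true  [A.depth > 24]
11. n4.pre = false  [A.mk == A.depth]
12. n5.pre = 26  [terminal]
13. n6.depth = 28  [terminal]
14. n7.pre = "yx"  [terminal]
15. n4.mk = "yxyk"  [f.pre ++ S.key]
16. n8.pre = 12  [terminal]
17. n3.lab = -7  [d.pre * -2 + 17]
18. n3.val = 15  [d.pre + 3]
19. n9.lab = false  [terminal]
20. n10.lab = true  [terminal]
21. n2.lab = 20  [A₁.val + 5]
22. n2.val = 4  [A₁.lab + 11]
23. n11.depth = "kmzw"  [f.pre ++ S.key]
24. n12.acc = 17  [17]
25. n13.key = "up"  ["up"]
26. n13.off = false  [E.acc > 17]
27. n13.pre = true  [E.acc > 16]
28. n14.pre = "qw"  [terminal]
29. n15.pre = -9  [terminal]
30. n16.pre = "mk"  [terminal]
31. n13.mk = "n"  [if S.off then f₁.pre else "n"]
32. n12.sig = "qu"  ["qu"]
33. n12.fin = "pw"  ["pw"]
34. n17.key = "qukmzw"  [E.sig ++ C.depth]
35. n17.off = true  [true]
36. n17.pre = false  [false]
37. n18.mk = 13  [len(S.key) + 7]
38. n18.depth = -5  [-5]
39. n19.pre = -6  [terminal]
40. n20.lab = true  [terminal]
41. n18.pre = "zu"  ["zu"]
42. n21.acc = -6  [len(D.pre) - 8]
43. n22.depth = -2  [terminal]
44. n21.sig = "wy"  ["wy"]
45. n21.fin = "mv"  ["mv"]
46. n17.mk = "nmv"  ["n" ++ E.fin]
47. n11.idx = 15  [len(E.fin) + 13]
48. n11.acc = false  [false]
49. n0.mk = "rw"  ["rw"]

13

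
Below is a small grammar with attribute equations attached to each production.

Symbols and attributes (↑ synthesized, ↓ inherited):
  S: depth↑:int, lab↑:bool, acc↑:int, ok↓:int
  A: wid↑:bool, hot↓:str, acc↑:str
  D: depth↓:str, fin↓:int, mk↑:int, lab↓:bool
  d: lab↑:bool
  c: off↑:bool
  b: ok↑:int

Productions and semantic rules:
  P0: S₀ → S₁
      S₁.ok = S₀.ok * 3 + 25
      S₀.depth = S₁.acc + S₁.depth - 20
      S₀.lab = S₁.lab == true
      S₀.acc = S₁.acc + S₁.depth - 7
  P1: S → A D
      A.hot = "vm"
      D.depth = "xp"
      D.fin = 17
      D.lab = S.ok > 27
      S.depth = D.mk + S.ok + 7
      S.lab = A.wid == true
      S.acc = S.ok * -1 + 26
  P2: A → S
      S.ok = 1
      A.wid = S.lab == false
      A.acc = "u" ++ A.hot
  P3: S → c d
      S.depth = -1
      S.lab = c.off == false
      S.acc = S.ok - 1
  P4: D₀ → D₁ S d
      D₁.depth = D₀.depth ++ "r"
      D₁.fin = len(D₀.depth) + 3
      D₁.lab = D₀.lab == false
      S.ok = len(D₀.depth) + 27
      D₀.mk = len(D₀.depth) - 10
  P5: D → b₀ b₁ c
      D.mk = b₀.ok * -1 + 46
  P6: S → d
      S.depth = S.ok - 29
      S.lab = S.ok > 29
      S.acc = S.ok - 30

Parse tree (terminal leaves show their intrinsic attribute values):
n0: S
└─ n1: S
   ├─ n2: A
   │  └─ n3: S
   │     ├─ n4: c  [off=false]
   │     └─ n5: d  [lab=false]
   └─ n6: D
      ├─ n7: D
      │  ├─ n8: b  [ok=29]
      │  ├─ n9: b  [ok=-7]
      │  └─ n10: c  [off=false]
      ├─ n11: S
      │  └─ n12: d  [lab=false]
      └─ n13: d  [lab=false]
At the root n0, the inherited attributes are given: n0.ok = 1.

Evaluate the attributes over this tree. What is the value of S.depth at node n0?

5

1. n0.ok = 1  [given at root]
2. n1.ok = 28  [S₀.ok * 3 + 25]
3. n2.hot = "vm"  ["vm"]
4. n3.ok = 1  [1]
5. n4.off = false  [terminal]
6. n5.lab = false  [terminal]
7. n3.depth = -1  [-1]
8. n3.lab = true  [c.off == false]
9. n3.acc = 0  [S.ok - 1]
10. n2.wid = false  [S.lab == false]
11. n2.acc = "uvm"  ["u" ++ A.hot]
12. n6.depth = "xp"  ["xp"]
13. n6.fin = 17  [17]
14. n6.lab = true  [S.ok > 27]
15. n7.depth = "xpr"  [D₀.depth ++ "r"]
16. n7.fin = 5  [len(D₀.depth) + 3]
17. n7.lab = false  [D₀.lab == false]
18. n8.ok = 29  [terminal]
19. n9.ok = -7  [terminal]
20. n10.off = false  [terminal]
21. n7.mk = 17  [b₀.ok * -1 + 46]
22. n11.ok = 29  [len(D₀.depth) + 27]
23. n12.lab = false  [terminal]
24. n11.depth = 0  [S.ok - 29]
25. n11.lab = false  [S.ok > 29]
26. n11.acc = -1  [S.ok - 30]
27. n13.lab = false  [terminal]
28. n6.mk = -8  [len(D₀.depth) - 10]
29. n1.depth = 27  [D.mk + S.ok + 7]
30. n1.lab = false  [A.wid == true]
31. n1.acc = -2  [S.ok * -1 + 26]
32. n0.depth = 5  [S₁.acc + S₁.depth - 20]
33. n0.lab = false  [S₁.lab == true]
34. n0.acc = 18  [S₁.acc + S₁.depth - 7]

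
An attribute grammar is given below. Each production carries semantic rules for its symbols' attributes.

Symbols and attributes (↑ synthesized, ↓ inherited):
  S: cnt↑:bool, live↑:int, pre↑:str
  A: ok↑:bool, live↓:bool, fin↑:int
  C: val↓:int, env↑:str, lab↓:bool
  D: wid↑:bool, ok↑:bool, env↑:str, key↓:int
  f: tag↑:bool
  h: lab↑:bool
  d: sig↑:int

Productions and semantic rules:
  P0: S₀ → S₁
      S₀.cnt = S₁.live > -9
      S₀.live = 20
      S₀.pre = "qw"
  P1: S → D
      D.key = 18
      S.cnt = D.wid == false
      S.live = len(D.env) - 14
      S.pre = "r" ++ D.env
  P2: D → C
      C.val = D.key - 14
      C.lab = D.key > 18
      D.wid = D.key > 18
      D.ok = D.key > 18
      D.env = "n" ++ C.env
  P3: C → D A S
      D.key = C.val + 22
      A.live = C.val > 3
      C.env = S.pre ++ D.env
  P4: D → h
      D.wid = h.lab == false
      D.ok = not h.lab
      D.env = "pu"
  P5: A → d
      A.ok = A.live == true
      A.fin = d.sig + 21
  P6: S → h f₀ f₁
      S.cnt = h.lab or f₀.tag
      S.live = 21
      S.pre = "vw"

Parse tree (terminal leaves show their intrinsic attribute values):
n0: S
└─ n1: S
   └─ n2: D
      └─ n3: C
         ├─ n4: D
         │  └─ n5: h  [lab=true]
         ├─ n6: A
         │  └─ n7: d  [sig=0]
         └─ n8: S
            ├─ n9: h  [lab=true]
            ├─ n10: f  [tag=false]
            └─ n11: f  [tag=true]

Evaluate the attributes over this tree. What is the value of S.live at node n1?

-9

1. n2.key = 18  [18]
2. n3.val = 4  [D.key - 14]
3. n3.lab = false  [D.key > 18]
4. n4.key = 26  [C.val + 22]
5. n5.lab = true  [terminal]
6. n4.wid = false  [h.lab == false]
7. n4.ok = false  [not h.lab]
8. n4.env = "pu"  ["pu"]
9. n6.live = true  [C.val > 3]
10. n7.sig = 0  [terminal]
11. n6.ok = true  [A.live == true]
12. n6.fin = 21  [d.sig + 21]
13. n9.lab = true  [terminal]
14. n10.tag = false  [terminal]
15. n11.tag = true  [terminal]
16. n8.cnt = true  [h.lab or f₀.tag]
17. n8.live = 21  [21]
18. n8.pre = "vw"  ["vw"]
19. n3.env = "vwpu"  [S.pre ++ D.env]
20. n2.wid = false  [D.key > 18]
21. n2.ok = false  [D.key > 18]
22. n2.env = "nvwpu"  ["n" ++ C.env]
23. n1.cnt = true  [D.wid == false]
24. n1.live = -9  [len(D.env) - 14]
25. n1.pre = "rnvwpu"  ["r" ++ D.env]
26. n0.cnt = false  [S₁.live > -9]
27. n0.live = 20  [20]
28. n0.pre = "qw"  ["qw"]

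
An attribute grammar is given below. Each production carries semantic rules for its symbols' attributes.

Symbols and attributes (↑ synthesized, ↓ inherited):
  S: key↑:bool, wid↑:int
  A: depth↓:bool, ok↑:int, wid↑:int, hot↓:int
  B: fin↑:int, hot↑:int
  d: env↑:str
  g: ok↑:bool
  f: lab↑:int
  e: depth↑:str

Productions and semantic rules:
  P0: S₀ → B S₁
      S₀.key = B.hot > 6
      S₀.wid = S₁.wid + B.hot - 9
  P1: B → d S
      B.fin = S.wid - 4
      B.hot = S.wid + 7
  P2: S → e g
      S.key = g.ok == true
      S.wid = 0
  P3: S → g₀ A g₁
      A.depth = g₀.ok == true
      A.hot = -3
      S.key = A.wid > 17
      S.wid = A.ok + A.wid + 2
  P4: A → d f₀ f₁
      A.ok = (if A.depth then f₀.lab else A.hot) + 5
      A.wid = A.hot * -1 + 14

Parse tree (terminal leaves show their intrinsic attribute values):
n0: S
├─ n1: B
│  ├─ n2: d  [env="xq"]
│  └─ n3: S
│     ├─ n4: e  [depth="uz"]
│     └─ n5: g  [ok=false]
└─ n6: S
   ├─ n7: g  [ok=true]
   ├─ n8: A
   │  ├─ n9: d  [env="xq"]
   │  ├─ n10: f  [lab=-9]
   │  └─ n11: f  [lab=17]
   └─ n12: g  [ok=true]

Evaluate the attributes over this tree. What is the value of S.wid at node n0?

1. n2.env = "xq"  [terminal]
2. n4.depth = "uz"  [terminal]
3. n5.ok = false  [terminal]
4. n3.key = false  [g.ok == true]
5. n3.wid = 0  [0]
6. n1.fin = -4  [S.wid - 4]
7. n1.hot = 7  [S.wid + 7]
8. n7.ok = true  [terminal]
9. n8.depth = true  [g₀.ok == true]
10. n8.hot = -3  [-3]
11. n9.env = "xq"  [terminal]
12. n10.lab = -9  [terminal]
13. n11.lab = 17  [terminal]
14. n8.ok = -4  [(if A.depth then f₀.lab else A.hot) + 5]
15. n8.wid = 17  [A.hot * -1 + 14]
16. n12.ok = true  [terminal]
17. n6.key = false  [A.wid > 17]
18. n6.wid = 15  [A.ok + A.wid + 2]
19. n0.key = true  [B.hot > 6]
20. n0.wid = 13  [S₁.wid + B.hot - 9]

13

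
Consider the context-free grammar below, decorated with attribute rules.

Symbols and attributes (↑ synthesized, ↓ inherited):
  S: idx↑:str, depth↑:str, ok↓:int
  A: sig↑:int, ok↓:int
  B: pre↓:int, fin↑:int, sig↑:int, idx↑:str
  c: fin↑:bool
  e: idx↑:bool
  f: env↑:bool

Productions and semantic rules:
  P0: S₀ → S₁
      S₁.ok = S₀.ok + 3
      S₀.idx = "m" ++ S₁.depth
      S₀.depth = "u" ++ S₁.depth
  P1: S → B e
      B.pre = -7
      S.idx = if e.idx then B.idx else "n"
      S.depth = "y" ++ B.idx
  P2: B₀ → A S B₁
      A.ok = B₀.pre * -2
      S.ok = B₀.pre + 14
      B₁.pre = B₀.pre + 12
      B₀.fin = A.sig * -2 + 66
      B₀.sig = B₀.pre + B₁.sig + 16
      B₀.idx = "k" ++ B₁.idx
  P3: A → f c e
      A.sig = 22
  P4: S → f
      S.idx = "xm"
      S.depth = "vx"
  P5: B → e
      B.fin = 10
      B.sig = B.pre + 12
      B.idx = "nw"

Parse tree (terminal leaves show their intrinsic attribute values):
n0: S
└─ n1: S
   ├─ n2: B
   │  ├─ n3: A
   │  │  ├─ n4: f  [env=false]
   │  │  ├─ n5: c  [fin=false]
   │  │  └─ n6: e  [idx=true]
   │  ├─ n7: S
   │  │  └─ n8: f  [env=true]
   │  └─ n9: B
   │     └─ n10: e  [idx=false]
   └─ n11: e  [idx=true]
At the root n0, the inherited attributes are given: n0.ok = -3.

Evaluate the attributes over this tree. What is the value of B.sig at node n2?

1. n0.ok = -3  [given at root]
2. n1.ok = 0  [S₀.ok + 3]
3. n2.pre = -7  [-7]
4. n3.ok = 14  [B₀.pre * -2]
5. n4.env = false  [terminal]
6. n5.fin = false  [terminal]
7. n6.idx = true  [terminal]
8. n3.sig = 22  [22]
9. n7.ok = 7  [B₀.pre + 14]
10. n8.env = true  [terminal]
11. n7.idx = "xm"  ["xm"]
12. n7.depth = "vx"  ["vx"]
13. n9.pre = 5  [B₀.pre + 12]
14. n10.idx = false  [terminal]
15. n9.fin = 10  [10]
16. n9.sig = 17  [B.pre + 12]
17. n9.idx = "nw"  ["nw"]
18. n2.fin = 22  [A.sig * -2 + 66]
19. n2.sig = 26  [B₀.pre + B₁.sig + 16]
20. n2.idx = "knw"  ["k" ++ B₁.idx]
21. n11.idx = true  [terminal]
22. n1.idx = "knw"  [if e.idx then B.idx else "n"]
23. n1.depth = "yknw"  ["y" ++ B.idx]
24. n0.idx = "myknw"  ["m" ++ S₁.depth]
25. n0.depth = "uyknw"  ["u" ++ S₁.depth]

26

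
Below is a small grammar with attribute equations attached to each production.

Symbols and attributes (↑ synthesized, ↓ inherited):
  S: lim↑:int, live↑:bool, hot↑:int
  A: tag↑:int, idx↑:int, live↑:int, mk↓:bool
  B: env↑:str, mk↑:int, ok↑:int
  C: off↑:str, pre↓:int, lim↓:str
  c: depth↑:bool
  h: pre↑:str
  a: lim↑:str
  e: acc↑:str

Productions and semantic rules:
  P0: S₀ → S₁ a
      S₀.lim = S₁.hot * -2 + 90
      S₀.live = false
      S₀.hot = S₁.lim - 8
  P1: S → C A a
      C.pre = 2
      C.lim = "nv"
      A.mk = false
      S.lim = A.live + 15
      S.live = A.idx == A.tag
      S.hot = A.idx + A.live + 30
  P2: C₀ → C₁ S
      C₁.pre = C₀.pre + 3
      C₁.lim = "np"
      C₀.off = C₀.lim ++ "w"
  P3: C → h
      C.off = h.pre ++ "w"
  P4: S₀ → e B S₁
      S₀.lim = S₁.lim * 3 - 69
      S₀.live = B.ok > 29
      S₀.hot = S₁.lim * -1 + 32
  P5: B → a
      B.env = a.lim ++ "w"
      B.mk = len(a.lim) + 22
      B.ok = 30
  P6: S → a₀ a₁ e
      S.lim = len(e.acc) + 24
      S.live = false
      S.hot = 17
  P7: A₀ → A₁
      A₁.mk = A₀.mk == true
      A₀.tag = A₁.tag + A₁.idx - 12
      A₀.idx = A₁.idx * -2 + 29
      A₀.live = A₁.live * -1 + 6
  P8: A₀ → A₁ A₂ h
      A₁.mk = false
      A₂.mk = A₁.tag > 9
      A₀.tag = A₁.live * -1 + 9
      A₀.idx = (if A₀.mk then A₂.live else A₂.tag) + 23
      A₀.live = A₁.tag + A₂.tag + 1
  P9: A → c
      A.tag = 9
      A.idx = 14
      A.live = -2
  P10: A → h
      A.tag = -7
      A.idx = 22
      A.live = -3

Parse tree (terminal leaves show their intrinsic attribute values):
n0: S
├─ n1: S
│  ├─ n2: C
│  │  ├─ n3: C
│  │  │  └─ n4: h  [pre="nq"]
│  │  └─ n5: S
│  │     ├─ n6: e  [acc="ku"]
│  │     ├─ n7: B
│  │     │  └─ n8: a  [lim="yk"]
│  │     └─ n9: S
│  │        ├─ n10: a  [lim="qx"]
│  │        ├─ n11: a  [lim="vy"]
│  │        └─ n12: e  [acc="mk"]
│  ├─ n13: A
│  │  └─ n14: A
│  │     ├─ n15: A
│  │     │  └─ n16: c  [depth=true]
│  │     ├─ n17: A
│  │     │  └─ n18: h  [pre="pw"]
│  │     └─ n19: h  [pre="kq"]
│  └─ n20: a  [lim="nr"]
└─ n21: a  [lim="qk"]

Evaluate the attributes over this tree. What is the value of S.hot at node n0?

1. n2.pre = 2  [2]
2. n2.lim = "nv"  ["nv"]
3. n3.pre = 5  [C₀.pre + 3]
4. n3.lim = "np"  ["np"]
5. n4.pre = "nq"  [terminal]
6. n3.off = "nqw"  [h.pre ++ "w"]
7. n6.acc = "ku"  [terminal]
8. n8.lim = "yk"  [terminal]
9. n7.env = "ykw"  [a.lim ++ "w"]
10. n7.mk = 24  [len(a.lim) + 22]
11. n7.ok = 30  [30]
12. n10.lim = "qx"  [terminal]
13. n11.lim = "vy"  [terminal]
14. n12.acc = "mk"  [terminal]
15. n9.lim = 26  [len(e.acc) + 24]
16. n9.live = false  [false]
17. n9.hot = 17  [17]
18. n5.lim = 9  [S₁.lim * 3 - 69]
19. n5.live = true  [B.ok > 29]
20. n5.hot = 6  [S₁.lim * -1 + 32]
21. n2.off = "nvw"  [C₀.lim ++ "w"]
22. n13.mk = false  [false]
23. n14.mk = false  [A₀.mk == true]
24. n15.mk = false  [false]
25. n16.depth = true  [terminal]
26. n15.tag = 9  [9]
27. n15.idx = 14  [14]
28. n15.live = -2  [-2]
29. n17.mk = false  [A₁.tag > 9]
30. n18.pre = "pw"  [terminal]
31. n17.tag = -7  [-7]
32. n17.idx = 22  [22]
33. n17.live = -3  [-3]
34. n19.pre = "kq"  [terminal]
35. n14.tag = 11  [A₁.live * -1 + 9]
36. n14.idx = 16  [(if A₀.mk then A₂.live else A₂.tag) + 23]
37. n14.live = 3  [A₁.tag + A₂.tag + 1]
38. n13.tag = 15  [A₁.tag + A₁.idx - 12]
39. n13.idx = -3  [A₁.idx * -2 + 29]
40. n13.live = 3  [A₁.live * -1 + 6]
41. n20.lim = "nr"  [terminal]
42. n1.lim = 18  [A.live + 15]
43. n1.live = false  [A.idx == A.tag]
44. n1.hot = 30  [A.idx + A.live + 30]
45. n21.lim = "qk"  [terminal]
46. n0.lim = 30  [S₁.hot * -2 + 90]
47. n0.live = false  [false]
48. n0.hot = 10  [S₁.lim - 8]

10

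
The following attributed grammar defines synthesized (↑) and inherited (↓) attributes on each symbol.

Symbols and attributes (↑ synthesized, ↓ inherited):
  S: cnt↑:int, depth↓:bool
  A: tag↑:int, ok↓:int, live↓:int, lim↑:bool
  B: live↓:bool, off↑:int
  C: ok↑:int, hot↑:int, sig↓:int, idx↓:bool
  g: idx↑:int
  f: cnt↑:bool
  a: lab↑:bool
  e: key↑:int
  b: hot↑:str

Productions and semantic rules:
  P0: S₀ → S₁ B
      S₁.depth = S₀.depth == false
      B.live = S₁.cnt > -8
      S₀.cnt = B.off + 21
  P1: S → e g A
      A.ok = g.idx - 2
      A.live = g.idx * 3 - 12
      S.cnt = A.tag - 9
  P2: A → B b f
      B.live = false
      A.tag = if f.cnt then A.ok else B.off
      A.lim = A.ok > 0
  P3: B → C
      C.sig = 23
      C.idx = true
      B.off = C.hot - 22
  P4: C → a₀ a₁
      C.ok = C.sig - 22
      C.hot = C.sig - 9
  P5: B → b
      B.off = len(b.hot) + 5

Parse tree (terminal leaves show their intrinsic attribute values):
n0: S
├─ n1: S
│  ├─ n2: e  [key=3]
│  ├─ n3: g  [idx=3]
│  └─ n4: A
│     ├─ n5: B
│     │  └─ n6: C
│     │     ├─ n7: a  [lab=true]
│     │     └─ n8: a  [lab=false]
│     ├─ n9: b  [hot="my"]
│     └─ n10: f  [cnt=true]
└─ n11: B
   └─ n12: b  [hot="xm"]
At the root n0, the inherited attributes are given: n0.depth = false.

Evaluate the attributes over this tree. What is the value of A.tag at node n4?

1. n0.depth = false  [given at root]
2. n1.depth = true  [S₀.depth == false]
3. n2.key = 3  [terminal]
4. n3.idx = 3  [terminal]
5. n4.ok = 1  [g.idx - 2]
6. n4.live = -3  [g.idx * 3 - 12]
7. n5.live = false  [false]
8. n6.sig = 23  [23]
9. n6.idx = true  [true]
10. n7.lab = true  [terminal]
11. n8.lab = false  [terminal]
12. n6.ok = 1  [C.sig - 22]
13. n6.hot = 14  [C.sig - 9]
14. n5.off = -8  [C.hot - 22]
15. n9.hot = "my"  [terminal]
16. n10.cnt = true  [terminal]
17. n4.tag = 1  [if f.cnt then A.ok else B.off]
18. n4.lim = true  [A.ok > 0]
19. n1.cnt = -8  [A.tag - 9]
20. n11.live = false  [S₁.cnt > -8]
21. n12.hot = "xm"  [terminal]
22. n11.off = 7  [len(b.hot) + 5]
23. n0.cnt = 28  [B.off + 21]

1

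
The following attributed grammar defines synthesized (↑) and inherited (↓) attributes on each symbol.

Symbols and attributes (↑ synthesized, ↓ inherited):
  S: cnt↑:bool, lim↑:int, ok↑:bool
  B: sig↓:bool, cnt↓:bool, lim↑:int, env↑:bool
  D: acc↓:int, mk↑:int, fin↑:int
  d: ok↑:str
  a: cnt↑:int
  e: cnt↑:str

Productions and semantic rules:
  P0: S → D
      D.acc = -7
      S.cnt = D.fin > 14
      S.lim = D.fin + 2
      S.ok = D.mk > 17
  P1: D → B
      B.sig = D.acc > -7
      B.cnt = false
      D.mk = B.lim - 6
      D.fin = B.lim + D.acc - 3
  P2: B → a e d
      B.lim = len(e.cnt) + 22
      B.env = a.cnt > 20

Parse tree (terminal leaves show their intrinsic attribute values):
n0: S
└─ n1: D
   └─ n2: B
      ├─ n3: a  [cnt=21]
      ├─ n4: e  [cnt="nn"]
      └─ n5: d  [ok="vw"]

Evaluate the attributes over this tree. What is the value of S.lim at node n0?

1. n1.acc = -7  [-7]
2. n2.sig = false  [D.acc > -7]
3. n2.cnt = false  [false]
4. n3.cnt = 21  [terminal]
5. n4.cnt = "nn"  [terminal]
6. n5.ok = "vw"  [terminal]
7. n2.lim = 24  [len(e.cnt) + 22]
8. n2.env = true  [a.cnt > 20]
9. n1.mk = 18  [B.lim - 6]
10. n1.fin = 14  [B.lim + D.acc - 3]
11. n0.cnt = false  [D.fin > 14]
12. n0.lim = 16  [D.fin + 2]
13. n0.ok = true  [D.mk > 17]

16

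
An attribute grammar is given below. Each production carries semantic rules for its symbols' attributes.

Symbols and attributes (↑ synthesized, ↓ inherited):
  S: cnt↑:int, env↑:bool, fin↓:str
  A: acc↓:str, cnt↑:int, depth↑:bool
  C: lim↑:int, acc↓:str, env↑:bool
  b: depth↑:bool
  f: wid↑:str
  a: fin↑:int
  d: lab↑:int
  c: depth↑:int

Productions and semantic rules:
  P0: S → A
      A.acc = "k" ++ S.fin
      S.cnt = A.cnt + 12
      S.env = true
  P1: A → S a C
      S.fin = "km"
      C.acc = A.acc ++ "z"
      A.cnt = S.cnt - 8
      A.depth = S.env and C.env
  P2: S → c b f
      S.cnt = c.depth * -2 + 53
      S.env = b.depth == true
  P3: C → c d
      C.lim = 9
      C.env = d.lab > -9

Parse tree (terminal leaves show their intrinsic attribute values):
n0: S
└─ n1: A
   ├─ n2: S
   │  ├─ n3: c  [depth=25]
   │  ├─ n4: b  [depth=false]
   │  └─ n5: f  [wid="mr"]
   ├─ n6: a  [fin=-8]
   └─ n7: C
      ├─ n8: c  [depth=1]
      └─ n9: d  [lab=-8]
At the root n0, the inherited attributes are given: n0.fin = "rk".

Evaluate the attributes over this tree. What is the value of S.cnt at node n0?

1. n0.fin = "rk"  [given at root]
2. n1.acc = "krk"  ["k" ++ S.fin]
3. n2.fin = "km"  ["km"]
4. n3.depth = 25  [terminal]
5. n4.depth = false  [terminal]
6. n5.wid = "mr"  [terminal]
7. n2.cnt = 3  [c.depth * -2 + 53]
8. n2.env = false  [b.depth == true]
9. n6.fin = -8  [terminal]
10. n7.acc = "krkz"  [A.acc ++ "z"]
11. n8.depth = 1  [terminal]
12. n9.lab = -8  [terminal]
13. n7.lim = 9  [9]
14. n7.env = true  [d.lab > -9]
15. n1.cnt = -5  [S.cnt - 8]
16. n1.depth = false  [S.env and C.env]
17. n0.cnt = 7  [A.cnt + 12]
18. n0.env = true  [true]

7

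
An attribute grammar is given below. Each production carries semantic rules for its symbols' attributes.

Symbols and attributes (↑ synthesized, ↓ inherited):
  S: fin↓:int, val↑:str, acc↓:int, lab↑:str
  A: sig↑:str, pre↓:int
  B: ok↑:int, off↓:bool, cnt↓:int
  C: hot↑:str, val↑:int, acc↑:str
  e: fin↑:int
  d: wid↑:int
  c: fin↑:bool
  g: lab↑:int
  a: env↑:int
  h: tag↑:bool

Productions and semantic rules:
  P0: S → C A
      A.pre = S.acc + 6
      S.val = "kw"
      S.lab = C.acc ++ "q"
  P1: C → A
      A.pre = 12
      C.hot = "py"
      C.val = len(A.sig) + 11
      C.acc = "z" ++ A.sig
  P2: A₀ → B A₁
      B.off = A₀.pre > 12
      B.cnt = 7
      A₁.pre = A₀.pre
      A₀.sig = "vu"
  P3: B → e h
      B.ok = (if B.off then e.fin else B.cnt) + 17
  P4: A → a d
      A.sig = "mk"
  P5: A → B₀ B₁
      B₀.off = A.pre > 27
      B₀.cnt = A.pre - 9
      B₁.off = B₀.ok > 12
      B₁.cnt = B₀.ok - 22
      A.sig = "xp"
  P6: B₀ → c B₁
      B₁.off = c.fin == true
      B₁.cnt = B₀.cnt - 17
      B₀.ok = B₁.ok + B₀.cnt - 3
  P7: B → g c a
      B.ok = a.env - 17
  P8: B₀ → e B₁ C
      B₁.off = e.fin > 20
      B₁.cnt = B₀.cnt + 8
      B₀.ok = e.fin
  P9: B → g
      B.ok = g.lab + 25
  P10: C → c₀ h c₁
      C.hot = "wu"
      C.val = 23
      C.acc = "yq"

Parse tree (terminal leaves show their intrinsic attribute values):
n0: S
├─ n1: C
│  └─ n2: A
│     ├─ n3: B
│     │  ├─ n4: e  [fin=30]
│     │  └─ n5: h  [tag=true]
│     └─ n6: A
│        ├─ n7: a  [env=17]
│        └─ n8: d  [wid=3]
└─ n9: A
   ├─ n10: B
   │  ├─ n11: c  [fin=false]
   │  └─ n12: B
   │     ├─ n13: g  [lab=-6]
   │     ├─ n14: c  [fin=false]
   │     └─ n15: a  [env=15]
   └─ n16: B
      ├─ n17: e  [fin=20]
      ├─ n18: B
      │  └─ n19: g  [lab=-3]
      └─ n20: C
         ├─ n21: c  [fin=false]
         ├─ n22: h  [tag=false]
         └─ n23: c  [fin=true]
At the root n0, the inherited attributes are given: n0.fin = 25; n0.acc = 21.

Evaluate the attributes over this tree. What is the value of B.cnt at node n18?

-1

1. n0.fin = 25  [given at root]
2. n0.acc = 21  [given at root]
3. n2.pre = 12  [12]
4. n3.off = false  [A₀.pre > 12]
5. n3.cnt = 7  [7]
6. n4.fin = 30  [terminal]
7. n5.tag = true  [terminal]
8. n3.ok = 24  [(if B.off then e.fin else B.cnt) + 17]
9. n6.pre = 12  [A₀.pre]
10. n7.env = 17  [terminal]
11. n8.wid = 3  [terminal]
12. n6.sig = "mk"  ["mk"]
13. n2.sig = "vu"  ["vu"]
14. n1.hot = "py"  ["py"]
15. n1.val = 13  [len(A.sig) + 11]
16. n1.acc = "zvu"  ["z" ++ A.sig]
17. n9.pre = 27  [S.acc + 6]
18. n10.off = false  [A.pre > 27]
19. n10.cnt = 18  [A.pre - 9]
20. n11.fin = false  [terminal]
21. n12.off = false  [c.fin == true]
22. n12.cnt = 1  [B₀.cnt - 17]
23. n13.lab = -6  [terminal]
24. n14.fin = false  [terminal]
25. n15.env = 15  [terminal]
26. n12.ok = -2  [a.env - 17]
27. n10.ok = 13  [B₁.ok + B₀.cnt - 3]
28. n16.off = true  [B₀.ok > 12]
29. n16.cnt = -9  [B₀.ok - 22]
30. n17.fin = 20  [terminal]
31. n18.off = false  [e.fin > 20]
32. n18.cnt = -1  [B₀.cnt + 8]
33. n19.lab = -3  [terminal]
34. n18.ok = 22  [g.lab + 25]
35. n21.fin = false  [terminal]
36. n22.tag = false  [terminal]
37. n23.fin = true  [terminal]
38. n20.hot = "wu"  ["wu"]
39. n20.val = 23  [23]
40. n20.acc = "yq"  ["yq"]
41. n16.ok = 20  [e.fin]
42. n9.sig = "xp"  ["xp"]
43. n0.val = "kw"  ["kw"]
44. n0.lab = "zvuq"  [C.acc ++ "q"]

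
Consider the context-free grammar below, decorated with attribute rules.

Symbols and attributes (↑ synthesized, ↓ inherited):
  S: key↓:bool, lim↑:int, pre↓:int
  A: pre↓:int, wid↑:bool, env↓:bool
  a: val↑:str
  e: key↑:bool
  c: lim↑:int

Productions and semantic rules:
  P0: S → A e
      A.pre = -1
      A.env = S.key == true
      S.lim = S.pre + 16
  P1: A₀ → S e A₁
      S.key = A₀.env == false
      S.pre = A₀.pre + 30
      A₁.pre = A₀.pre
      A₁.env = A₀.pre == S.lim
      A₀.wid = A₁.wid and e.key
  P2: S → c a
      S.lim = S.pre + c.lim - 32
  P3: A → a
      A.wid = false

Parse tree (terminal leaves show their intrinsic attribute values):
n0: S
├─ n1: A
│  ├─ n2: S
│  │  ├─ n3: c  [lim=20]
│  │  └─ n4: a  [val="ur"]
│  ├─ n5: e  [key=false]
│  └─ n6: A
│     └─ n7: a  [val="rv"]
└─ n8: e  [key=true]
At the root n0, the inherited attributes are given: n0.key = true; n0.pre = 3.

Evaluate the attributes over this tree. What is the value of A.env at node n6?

1. n0.key = true  [given at root]
2. n0.pre = 3  [given at root]
3. n1.pre = -1  [-1]
4. n1.env = true  [S.key == true]
5. n2.key = false  [A₀.env == false]
6. n2.pre = 29  [A₀.pre + 30]
7. n3.lim = 20  [terminal]
8. n4.val = "ur"  [terminal]
9. n2.lim = 17  [S.pre + c.lim - 32]
10. n5.key = false  [terminal]
11. n6.pre = -1  [A₀.pre]
12. n6.env = false  [A₀.pre == S.lim]
13. n7.val = "rv"  [terminal]
14. n6.wid = false  [false]
15. n1.wid = false  [A₁.wid and e.key]
16. n8.key = true  [terminal]
17. n0.lim = 19  [S.pre + 16]

false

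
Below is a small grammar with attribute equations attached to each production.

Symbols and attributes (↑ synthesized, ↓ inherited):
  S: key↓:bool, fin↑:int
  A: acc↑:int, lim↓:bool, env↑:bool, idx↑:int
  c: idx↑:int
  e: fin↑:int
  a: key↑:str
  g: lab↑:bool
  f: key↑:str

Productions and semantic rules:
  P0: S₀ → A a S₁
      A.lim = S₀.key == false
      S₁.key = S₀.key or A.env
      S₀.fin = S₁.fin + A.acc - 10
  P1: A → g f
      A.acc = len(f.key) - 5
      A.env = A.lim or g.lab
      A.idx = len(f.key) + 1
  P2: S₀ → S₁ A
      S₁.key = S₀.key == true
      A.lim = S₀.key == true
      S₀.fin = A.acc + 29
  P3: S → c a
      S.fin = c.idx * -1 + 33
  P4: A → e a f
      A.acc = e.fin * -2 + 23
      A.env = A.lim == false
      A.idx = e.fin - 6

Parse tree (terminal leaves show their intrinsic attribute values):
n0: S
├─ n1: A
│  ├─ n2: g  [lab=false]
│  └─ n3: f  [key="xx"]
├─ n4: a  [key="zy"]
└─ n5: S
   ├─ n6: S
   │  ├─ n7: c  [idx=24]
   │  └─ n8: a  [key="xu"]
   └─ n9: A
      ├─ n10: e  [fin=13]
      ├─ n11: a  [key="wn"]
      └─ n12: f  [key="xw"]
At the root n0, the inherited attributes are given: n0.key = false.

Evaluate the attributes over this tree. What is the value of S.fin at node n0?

1. n0.key = false  [given at root]
2. n1.lim = true  [S₀.key == false]
3. n2.lab = false  [terminal]
4. n3.key = "xx"  [terminal]
5. n1.acc = -3  [len(f.key) - 5]
6. n1.env = true  [A.lim or g.lab]
7. n1.idx = 3  [len(f.key) + 1]
8. n4.key = "zy"  [terminal]
9. n5.key = true  [S₀.key or A.env]
10. n6.key = true  [S₀.key == true]
11. n7.idx = 24  [terminal]
12. n8.key = "xu"  [terminal]
13. n6.fin = 9  [c.idx * -1 + 33]
14. n9.lim = true  [S₀.key == true]
15. n10.fin = 13  [terminal]
16. n11.key = "wn"  [terminal]
17. n12.key = "xw"  [terminal]
18. n9.acc = -3  [e.fin * -2 + 23]
19. n9.env = false  [A.lim == false]
20. n9.idx = 7  [e.fin - 6]
21. n5.fin = 26  [A.acc + 29]
22. n0.fin = 13  [S₁.fin + A.acc - 10]

13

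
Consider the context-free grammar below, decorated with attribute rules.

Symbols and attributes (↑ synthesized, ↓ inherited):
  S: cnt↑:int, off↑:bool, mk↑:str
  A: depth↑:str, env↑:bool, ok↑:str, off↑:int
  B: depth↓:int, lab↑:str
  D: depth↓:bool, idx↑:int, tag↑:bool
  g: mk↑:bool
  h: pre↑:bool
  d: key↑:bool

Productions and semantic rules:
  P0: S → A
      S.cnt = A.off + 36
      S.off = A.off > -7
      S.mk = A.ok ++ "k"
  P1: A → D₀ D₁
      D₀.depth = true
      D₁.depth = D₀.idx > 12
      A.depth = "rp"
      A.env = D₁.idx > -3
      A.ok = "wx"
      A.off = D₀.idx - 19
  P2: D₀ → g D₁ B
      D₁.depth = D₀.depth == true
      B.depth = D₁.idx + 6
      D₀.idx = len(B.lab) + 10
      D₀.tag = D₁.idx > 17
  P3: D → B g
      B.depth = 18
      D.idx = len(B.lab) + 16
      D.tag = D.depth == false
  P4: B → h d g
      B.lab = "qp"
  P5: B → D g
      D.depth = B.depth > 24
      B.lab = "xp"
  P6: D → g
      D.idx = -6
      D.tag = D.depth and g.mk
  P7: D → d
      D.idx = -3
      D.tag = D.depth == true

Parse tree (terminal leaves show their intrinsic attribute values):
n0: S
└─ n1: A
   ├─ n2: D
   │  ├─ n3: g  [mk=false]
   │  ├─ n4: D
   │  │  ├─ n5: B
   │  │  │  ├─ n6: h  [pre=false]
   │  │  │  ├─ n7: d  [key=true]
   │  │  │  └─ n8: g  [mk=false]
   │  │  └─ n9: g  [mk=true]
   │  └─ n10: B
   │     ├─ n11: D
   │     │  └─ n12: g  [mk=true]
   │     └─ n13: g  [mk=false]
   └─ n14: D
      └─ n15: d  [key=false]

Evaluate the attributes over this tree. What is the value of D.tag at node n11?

1. n2.depth = true  [true]
2. n3.mk = false  [terminal]
3. n4.depth = true  [D₀.depth == true]
4. n5.depth = 18  [18]
5. n6.pre = false  [terminal]
6. n7.key = true  [terminal]
7. n8.mk = false  [terminal]
8. n5.lab = "qp"  ["qp"]
9. n9.mk = true  [terminal]
10. n4.idx = 18  [len(B.lab) + 16]
11. n4.tag = false  [D.depth == false]
12. n10.depth = 24  [D₁.idx + 6]
13. n11.depth = false  [B.depth > 24]
14. n12.mk = true  [terminal]
15. n11.idx = -6  [-6]
16. n11.tag = false  [D.depth and g.mk]
17. n13.mk = false  [terminal]
18. n10.lab = "xp"  ["xp"]
19. n2.idx = 12  [len(B.lab) + 10]
20. n2.tag = true  [D₁.idx > 17]
21. n14.depth = false  [D₀.idx > 12]
22. n15.key = false  [terminal]
23. n14.idx = -3  [-3]
24. n14.tag = false  [D.depth == true]
25. n1.depth = "rp"  ["rp"]
26. n1.env = false  [D₁.idx > -3]
27. n1.ok = "wx"  ["wx"]
28. n1.off = -7  [D₀.idx - 19]
29. n0.cnt = 29  [A.off + 36]
30. n0.off = false  [A.off > -7]
31. n0.mk = "wxk"  [A.ok ++ "k"]

false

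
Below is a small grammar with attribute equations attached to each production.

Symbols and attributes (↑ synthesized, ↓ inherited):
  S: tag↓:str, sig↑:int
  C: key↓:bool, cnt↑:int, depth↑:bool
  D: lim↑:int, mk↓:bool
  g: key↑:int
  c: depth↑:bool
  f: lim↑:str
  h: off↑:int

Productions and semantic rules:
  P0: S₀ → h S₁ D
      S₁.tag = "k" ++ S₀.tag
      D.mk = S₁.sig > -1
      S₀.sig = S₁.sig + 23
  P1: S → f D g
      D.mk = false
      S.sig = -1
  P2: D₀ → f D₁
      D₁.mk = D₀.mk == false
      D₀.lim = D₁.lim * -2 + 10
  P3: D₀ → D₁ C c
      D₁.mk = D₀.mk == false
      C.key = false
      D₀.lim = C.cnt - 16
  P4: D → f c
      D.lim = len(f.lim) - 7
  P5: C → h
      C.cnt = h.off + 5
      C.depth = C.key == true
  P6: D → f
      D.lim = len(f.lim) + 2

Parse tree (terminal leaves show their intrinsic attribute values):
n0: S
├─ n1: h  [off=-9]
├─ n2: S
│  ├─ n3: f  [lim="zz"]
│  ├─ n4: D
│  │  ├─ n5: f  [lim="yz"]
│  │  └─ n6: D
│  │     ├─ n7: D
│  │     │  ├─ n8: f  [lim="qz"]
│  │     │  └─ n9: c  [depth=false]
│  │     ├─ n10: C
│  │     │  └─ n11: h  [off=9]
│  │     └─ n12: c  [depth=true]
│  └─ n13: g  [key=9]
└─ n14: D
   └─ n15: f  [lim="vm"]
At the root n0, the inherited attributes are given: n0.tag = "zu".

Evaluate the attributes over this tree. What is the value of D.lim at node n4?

1. n0.tag = "zu"  [given at root]
2. n1.off = -9  [terminal]
3. n2.tag = "kzu"  ["k" ++ S₀.tag]
4. n3.lim = "zz"  [terminal]
5. n4.mk = false  [false]
6. n5.lim = "yz"  [terminal]
7. n6.mk = true  [D₀.mk == false]
8. n7.mk = false  [D₀.mk == false]
9. n8.lim = "qz"  [terminal]
10. n9.depth = false  [terminal]
11. n7.lim = -5  [len(f.lim) - 7]
12. n10.key = false  [false]
13. n11.off = 9  [terminal]
14. n10.cnt = 14  [h.off + 5]
15. n10.depth = false  [C.key == true]
16. n12.depth = true  [terminal]
17. n6.lim = -2  [C.cnt - 16]
18. n4.lim = 14  [D₁.lim * -2 + 10]
19. n13.key = 9  [terminal]
20. n2.sig = -1  [-1]
21. n14.mk = false  [S₁.sig > -1]
22. n15.lim = "vm"  [terminal]
23. n14.lim = 4  [len(f.lim) + 2]
24. n0.sig = 22  [S₁.sig + 23]

14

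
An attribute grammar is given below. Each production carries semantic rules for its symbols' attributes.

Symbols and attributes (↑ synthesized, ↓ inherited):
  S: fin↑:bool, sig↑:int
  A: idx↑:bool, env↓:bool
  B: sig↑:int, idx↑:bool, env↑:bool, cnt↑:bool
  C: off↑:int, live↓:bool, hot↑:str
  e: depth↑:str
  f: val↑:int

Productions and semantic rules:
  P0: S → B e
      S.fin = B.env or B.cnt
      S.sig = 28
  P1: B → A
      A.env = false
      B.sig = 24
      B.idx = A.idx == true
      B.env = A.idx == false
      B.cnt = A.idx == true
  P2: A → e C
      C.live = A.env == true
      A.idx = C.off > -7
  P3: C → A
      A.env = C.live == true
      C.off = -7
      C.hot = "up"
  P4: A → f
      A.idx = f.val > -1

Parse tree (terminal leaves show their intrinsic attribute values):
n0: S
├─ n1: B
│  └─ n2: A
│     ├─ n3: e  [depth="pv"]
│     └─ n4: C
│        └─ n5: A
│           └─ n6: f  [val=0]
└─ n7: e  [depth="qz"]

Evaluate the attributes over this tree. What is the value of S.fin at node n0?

1. n2.env = false  [false]
2. n3.depth = "pv"  [terminal]
3. n4.live = false  [A.env == true]
4. n5.env = false  [C.live == true]
5. n6.val = 0  [terminal]
6. n5.idx = true  [f.val > -1]
7. n4.off = -7  [-7]
8. n4.hot = "up"  ["up"]
9. n2.idx = false  [C.off > -7]
10. n1.sig = 24  [24]
11. n1.idx = false  [A.idx == true]
12. n1.env = true  [A.idx == false]
13. n1.cnt = false  [A.idx == true]
14. n7.depth = "qz"  [terminal]
15. n0.fin = true  [B.env or B.cnt]
16. n0.sig = 28  [28]

true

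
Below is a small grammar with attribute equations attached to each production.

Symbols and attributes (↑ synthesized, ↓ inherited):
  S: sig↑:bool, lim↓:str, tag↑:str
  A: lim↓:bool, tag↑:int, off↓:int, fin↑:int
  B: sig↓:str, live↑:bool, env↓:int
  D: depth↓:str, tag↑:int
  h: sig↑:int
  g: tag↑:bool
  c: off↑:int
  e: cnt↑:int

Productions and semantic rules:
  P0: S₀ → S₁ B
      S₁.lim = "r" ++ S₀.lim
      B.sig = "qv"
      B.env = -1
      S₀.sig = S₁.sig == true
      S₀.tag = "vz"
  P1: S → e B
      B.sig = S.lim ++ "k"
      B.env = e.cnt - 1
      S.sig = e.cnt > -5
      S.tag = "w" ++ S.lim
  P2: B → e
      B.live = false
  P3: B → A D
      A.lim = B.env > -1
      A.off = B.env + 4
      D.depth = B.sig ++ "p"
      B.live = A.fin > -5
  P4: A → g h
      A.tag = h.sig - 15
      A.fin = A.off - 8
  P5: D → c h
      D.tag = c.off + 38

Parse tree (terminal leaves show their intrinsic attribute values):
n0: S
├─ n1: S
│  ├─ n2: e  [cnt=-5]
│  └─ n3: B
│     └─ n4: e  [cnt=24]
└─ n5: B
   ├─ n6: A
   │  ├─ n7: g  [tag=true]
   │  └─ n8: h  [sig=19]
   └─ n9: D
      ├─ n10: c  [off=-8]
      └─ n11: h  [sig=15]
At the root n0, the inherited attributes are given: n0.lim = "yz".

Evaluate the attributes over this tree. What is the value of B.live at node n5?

1. n0.lim = "yz"  [given at root]
2. n1.lim = "ryz"  ["r" ++ S₀.lim]
3. n2.cnt = -5  [terminal]
4. n3.sig = "ryzk"  [S.lim ++ "k"]
5. n3.env = -6  [e.cnt - 1]
6. n4.cnt = 24  [terminal]
7. n3.live = false  [false]
8. n1.sig = false  [e.cnt > -5]
9. n1.tag = "wryz"  ["w" ++ S.lim]
10. n5.sig = "qv"  ["qv"]
11. n5.env = -1  [-1]
12. n6.lim = false  [B.env > -1]
13. n6.off = 3  [B.env + 4]
14. n7.tag = true  [terminal]
15. n8.sig = 19  [terminal]
16. n6.tag = 4  [h.sig - 15]
17. n6.fin = -5  [A.off - 8]
18. n9.depth = "qvp"  [B.sig ++ "p"]
19. n10.off = -8  [terminal]
20. n11.sig = 15  [terminal]
21. n9.tag = 30  [c.off + 38]
22. n5.live = false  [A.fin > -5]
23. n0.sig = false  [S₁.sig == true]
24. n0.tag = "vz"  ["vz"]

false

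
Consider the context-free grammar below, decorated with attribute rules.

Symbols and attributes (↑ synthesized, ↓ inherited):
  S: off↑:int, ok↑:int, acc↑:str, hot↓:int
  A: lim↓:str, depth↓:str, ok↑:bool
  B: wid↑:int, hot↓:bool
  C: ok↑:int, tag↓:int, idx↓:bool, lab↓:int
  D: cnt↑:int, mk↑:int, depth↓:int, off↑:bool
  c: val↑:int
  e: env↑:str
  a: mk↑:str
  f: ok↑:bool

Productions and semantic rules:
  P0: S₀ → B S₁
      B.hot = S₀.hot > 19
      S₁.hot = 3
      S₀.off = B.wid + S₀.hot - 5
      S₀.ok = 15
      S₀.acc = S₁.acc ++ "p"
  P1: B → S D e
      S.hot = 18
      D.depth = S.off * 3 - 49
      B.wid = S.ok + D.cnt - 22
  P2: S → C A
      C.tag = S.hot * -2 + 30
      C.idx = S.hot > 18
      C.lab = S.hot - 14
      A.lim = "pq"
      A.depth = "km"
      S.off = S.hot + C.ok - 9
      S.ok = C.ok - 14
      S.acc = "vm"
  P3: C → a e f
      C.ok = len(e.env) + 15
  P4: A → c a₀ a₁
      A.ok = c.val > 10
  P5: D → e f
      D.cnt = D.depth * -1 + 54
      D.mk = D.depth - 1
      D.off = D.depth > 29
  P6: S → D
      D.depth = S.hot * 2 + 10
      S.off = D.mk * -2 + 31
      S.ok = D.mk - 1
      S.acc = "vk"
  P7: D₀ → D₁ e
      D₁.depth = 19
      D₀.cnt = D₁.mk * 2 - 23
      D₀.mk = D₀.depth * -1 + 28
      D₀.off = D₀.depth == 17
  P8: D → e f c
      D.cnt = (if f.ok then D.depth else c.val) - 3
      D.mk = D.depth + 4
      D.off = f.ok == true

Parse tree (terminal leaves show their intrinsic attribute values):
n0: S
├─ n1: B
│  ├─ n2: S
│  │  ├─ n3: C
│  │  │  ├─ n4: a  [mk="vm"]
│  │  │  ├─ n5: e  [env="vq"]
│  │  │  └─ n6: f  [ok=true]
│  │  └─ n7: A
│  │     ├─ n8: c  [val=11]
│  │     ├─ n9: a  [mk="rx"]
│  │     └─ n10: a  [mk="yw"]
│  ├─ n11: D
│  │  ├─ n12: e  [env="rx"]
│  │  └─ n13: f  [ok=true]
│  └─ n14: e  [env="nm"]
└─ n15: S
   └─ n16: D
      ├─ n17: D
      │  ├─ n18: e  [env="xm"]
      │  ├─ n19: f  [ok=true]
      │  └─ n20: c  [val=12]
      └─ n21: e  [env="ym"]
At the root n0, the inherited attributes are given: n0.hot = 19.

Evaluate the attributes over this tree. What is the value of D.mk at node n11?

28

1. n0.hot = 19  [given at root]
2. n1.hot = false  [S₀.hot > 19]
3. n2.hot = 18  [18]
4. n3.tag = -6  [S.hot * -2 + 30]
5. n3.idx = false  [S.hot > 18]
6. n3.lab = 4  [S.hot - 14]
7. n4.mk = "vm"  [terminal]
8. n5.env = "vq"  [terminal]
9. n6.ok = true  [terminal]
10. n3.ok = 17  [len(e.env) + 15]
11. n7.lim = "pq"  ["pq"]
12. n7.depth = "km"  ["km"]
13. n8.val = 11  [terminal]
14. n9.mk = "rx"  [terminal]
15. n10.mk = "yw"  [terminal]
16. n7.ok = true  [c.val > 10]
17. n2.off = 26  [S.hot + C.ok - 9]
18. n2.ok = 3  [C.ok - 14]
19. n2.acc = "vm"  ["vm"]
20. n11.depth = 29  [S.off * 3 - 49]
21. n12.env = "rx"  [terminal]
22. n13.ok = true  [terminal]
23. n11.cnt = 25  [D.depth * -1 + 54]
24. n11.mk = 28  [D.depth - 1]
25. n11.off = false  [D.depth > 29]
26. n14.env = "nm"  [terminal]
27. n1.wid = 6  [S.ok + D.cnt - 22]
28. n15.hot = 3  [3]
29. n16.depth = 16  [S.hot * 2 + 10]
30. n17.depth = 19  [19]
31. n18.env = "xm"  [terminal]
32. n19.ok = true  [terminal]
33. n20.val = 12  [terminal]
34. n17.cnt = 16  [(if f.ok then D.depth else c.val) - 3]
35. n17.mk = 23  [D.depth + 4]
36. n17.off = true  [f.ok == true]
37. n21.env = "ym"  [terminal]
38. n16.cnt = 23  [D₁.mk * 2 - 23]
39. n16.mk = 12  [D₀.depth * -1 + 28]
40. n16.off = false  [D₀.depth == 17]
41. n15.off = 7  [D.mk * -2 + 31]
42. n15.ok = 11  [D.mk - 1]
43. n15.acc = "vk"  ["vk"]
44. n0.off = 20  [B.wid + S₀.hot - 5]
45. n0.ok = 15  [15]
46. n0.acc = "vkp"  [S₁.acc ++ "p"]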